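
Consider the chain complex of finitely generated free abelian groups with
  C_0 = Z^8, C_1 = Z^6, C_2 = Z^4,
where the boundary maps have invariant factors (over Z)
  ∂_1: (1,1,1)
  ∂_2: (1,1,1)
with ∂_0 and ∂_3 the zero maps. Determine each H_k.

H_0 ≅ Z^5,  H_1 = 0,  H_2 ≅ Z.

H_0: b_0 = 8 − 0 − 3 = 5; torsion from ∂_1 factors > 1: none. So H_0 ≅ Z^5.
H_1: b_1 = 6 − 3 − 3 = 0; torsion from ∂_2 factors > 1: none. So H_1 ≅ 0.
H_2: b_2 = 4 − 3 − 0 = 1; torsion from ∂_3 factors > 1: none. So H_2 ≅ Z.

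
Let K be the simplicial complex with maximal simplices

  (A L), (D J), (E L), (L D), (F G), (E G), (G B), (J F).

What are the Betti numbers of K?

We work with the vertex ordering A < B < D < E < F < G < J < L. The simplices of K, each written with vertices in increasing order, are:

  0-simplices (8): A, B, D, E, F, G, J, L
  1-simplices (8): AL, BG, DJ, DL, EG, EL, FG, FJ

Hence C_0 ≅ Z^8, C_1 ≅ Z^8.

Boundary ∂_1: C_1 → C_0 sends each edge [p,q] (with p < q) to q − p. For instance
  ∂FJ = J − F.
The resulting 8×8 matrix has rank 7, and its Smith normal form has invariant factors (1,1,1,1,1,1,1).

Reading off H_k = ker ∂_k / im ∂_{k+1}:

  H_0: rank C_0 − rank ∂_1 = 8 − 7 = 1, and the invariant factors of ∂_1 are all 1, so H_0 = Z.
  H_1: rank ker ∂_1 − rank ∂_2 = (8 − 7) − 0 = 1, and there is no ∂_2, so H_1 = Z.

Hence the Betti numbers are b_0 = 1, b_1 = 1.

b_0 = 1, b_1 = 1.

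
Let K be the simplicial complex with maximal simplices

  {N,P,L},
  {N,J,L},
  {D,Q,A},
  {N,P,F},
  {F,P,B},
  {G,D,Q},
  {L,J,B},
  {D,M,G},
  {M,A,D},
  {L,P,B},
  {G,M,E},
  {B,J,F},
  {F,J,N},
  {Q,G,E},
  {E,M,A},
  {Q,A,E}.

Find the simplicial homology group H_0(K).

H_0 = Z^2.

Order the vertices as A < B < D < E < F < G < J < L < M < N < P < Q. Listing each simplex with vertices in this order, K has dimension 2 with simplices:

  0-simplices (12): A, B, D, E, F, G, J, L, M, N, P, Q
  1-simplices (24): AD, AE, AM, AQ, BF, BJ, BL, BP, DG, DM, DQ, EG, EM, EQ, FJ, FN, FP, GM, GQ, JL, JN, LN, LP, NP
  2-simplices (16): ADM, ADQ, AEM, AEQ, BFJ, BFP, BJL, BLP, DGM, DGQ, EGM, EGQ, FJN, FNP, JLN, LNP

so the chain groups are C_0 ≅ Z^12, C_1 ≅ Z^24, C_2 ≅ Z^16.

The boundary map ∂_1: C_1 → C_0 sends each edge [p,q] (with p < q) to q − p. For instance
  ∂BF = F − B.
The resulting 12×24 matrix has rank 10, and its Smith normal form has invariant factors (1,1,1,1,1,1,1,1,1,1).

Boundary ∂_2: C_2 → C_1 sends each 2-simplex [p,q,r] to [q,r] − [p,r] + [p,q]. For instance
  ∂DGQ = GQ − DQ + DG,
  ∂EGM = GM − EM + EG.
The resulting 24×16 matrix has rank 14, and its Smith normal form has invariant factors (1,1,1,1,1,1,1,1,1,1,1,1,1,1).

Now H_k = ker ∂_k / im ∂_{k+1}, so:

  H_0: rank C_0 − rank ∂_1 = 12 − 10 = 2, and the invariant factors of ∂_1 are all 1, so H_0 = Z^2.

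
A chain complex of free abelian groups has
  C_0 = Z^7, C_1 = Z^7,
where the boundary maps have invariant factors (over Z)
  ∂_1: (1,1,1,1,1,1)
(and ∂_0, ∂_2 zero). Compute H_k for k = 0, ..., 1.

H_0 = Z,  H_1 = Z.

H_0: b_0 = 7 − 0 − 6 = 1; torsion from ∂_1 factors > 1: none. So H_0 = Z.
H_1: b_1 = 7 − 6 − 0 = 1; torsion from ∂_2 factors > 1: none. So H_1 = Z.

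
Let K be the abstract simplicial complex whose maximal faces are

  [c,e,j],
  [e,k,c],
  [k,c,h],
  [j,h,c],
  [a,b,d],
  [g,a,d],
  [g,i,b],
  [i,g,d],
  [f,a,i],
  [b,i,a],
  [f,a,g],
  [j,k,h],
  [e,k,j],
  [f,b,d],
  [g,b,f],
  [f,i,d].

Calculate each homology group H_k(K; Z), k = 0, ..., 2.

Fix the vertex order a < b < c < d < e < f < g < h < i < j < k and write every simplex with vertices in increasing order. Then dim K = 2 and the simplices of K are:

  0-simplices (11): a, b, c, d, e, f, g, h, i, j, k
  1-simplices (24): ab, ad, af, ag, ai, bd, bf, bg, bi, ce, ch, cj, ck, df, dg, di, ej, ek, fg, fi, gi, hj, hk, jk
  2-simplices (16): abd, abi, adg, afg, afi, bdf, bfg, bgi, cej, cek, chj, chk, dfi, dgi, ejk, hjk

Hence C_0 ≅ Z^11, C_1 ≅ Z^24, C_2 ≅ Z^16.

Boundary ∂_1: C_1 → C_0 sends each edge [p,q] (with p < q) to q − p. For instance
  ∂ej = j − e.
As a 11×24 matrix over Z this has rank 9, with invariant factors (1,1,1,1,1,1,1,1,1).

Boundary ∂_2: C_2 → C_1 acts by ∂[p,q,r] = [q,r] − [p,r] + [p,q]. For instance
  ∂ejk = jk − ek + ej,
  ∂dfi = fi − di + df.
The resulting 24×16 matrix has rank 15, and its Smith normal form has invariant factors (1,1,1,1,1,1,1,1,1,1,1,1,1,1,2).

From H_k ≅ ker(∂_k) / im(∂_{k+1}) we obtain:

  H_0: rank C_0 − rank ∂_1 = 11 − 9 = 2, and the invariant factors of ∂_1 are all 1, so H_0 = Z^2.
  H_1: rank ker ∂_1 − rank ∂_2 = (24 − 9) − 15 = 0, and ∂_2 has invariant factor 2 > 1, so H_1 = Z/2.
  H_2: rank ker ∂_2 − rank ∂_3 = (16 − 15) − 0 = 1, and there is no ∂_3, so H_2 = Z.

H_0 ≅ Z^2,  H_1 ≅ Z/2,  H_2 ≅ Z.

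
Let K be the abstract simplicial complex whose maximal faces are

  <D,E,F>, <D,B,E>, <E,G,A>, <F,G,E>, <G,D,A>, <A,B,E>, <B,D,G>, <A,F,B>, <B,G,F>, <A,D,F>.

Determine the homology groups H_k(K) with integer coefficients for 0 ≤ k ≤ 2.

H_0 ≅ Z,  H_1 ≅ Z/2,  H_2 = 0.

Fix the vertex order A < B < D < E < F < G and write every simplex with vertices in increasing order. Then dim K = 2 and the simplices of K are:

  0-simplices (6): A, B, D, E, F, G
  1-simplices (15): AB, AD, AE, AF, AG, BD, BE, BF, BG, DE, DF, DG, EF, EG, FG
  2-simplices (10): ABE, ABF, ADF, ADG, AEG, BDE, BDG, BFG, DEF, EFG

so the chain groups are C_0 ≅ Z^6, C_1 ≅ Z^15, C_2 ≅ Z^10.

Boundary ∂_1: C_1 → C_0 is given by ∂[p,q] = [q] − [p]. For instance
  ∂AD = D − A.
This gives a 6×15 integer matrix of rank 5; reducing to Smith normal form yields diagonal entries (1,1,1,1,1).

∂_2: C_2 → C_1 sends each 2-simplex [p,q,r] to [q,r] − [p,r] + [p,q]. For instance
  ∂ABE = BE − AE + AB,
  ∂ADF = DF − AF + AD.
This gives a 15×10 integer matrix of rank 10; reducing to Smith normal form yields diagonal entries (1,1,1,1,1,1,1,1,1,2).

Now H_k = ker ∂_k / im ∂_{k+1}, so:

  H_0: rank C_0 − rank ∂_1 = 6 − 5 = 1, and the invariant factors of ∂_1 are all 1, so H_0 ≅ Z.
  H_1: rank ker ∂_1 − rank ∂_2 = (15 − 5) − 10 = 0, and ∂_2 has invariant factor 2 > 1, so H_1 ≅ Z/2.
  H_2: rank ker ∂_2 − rank ∂_3 = (10 − 10) − 0 = 0, and there is no ∂_3, so H_2 ≅ 0.

(K is a triangulation of the real projective plane RP^2.)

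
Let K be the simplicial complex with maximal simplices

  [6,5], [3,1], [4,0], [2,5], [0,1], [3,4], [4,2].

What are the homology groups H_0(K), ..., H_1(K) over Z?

H_0 = Z,  H_1 = Z.

We work with the vertex ordering 0 < 1 < 2 < 3 < 4 < 5 < 6. The simplices of K, each written with vertices in increasing order, are:

  0-simplices (7): [0], [1], [2], [3], [4], [5], [6]
  1-simplices (7): [0,1], [0,4], [1,3], [2,4], [2,5], [3,4], [5,6]

Hence C_0 ≅ Z^7, C_1 ≅ Z^7.

The boundary map ∂_1: C_1 → C_0 maps an edge to its endpoints' difference, ∂[p,q] = q − p. For instance
  ∂[2,4] = [4] − [2].
The resulting 7×7 matrix has rank 6, and its Smith normal form has invariant factors (1,1,1,1,1,1).

Reading off H_k = ker ∂_k / im ∂_{k+1}:

  H_0: rank C_0 − rank ∂_1 = 7 − 6 = 1, and the invariant factors of ∂_1 are all 1, so H_0 = Z.
  H_1: rank ker ∂_1 − rank ∂_2 = (7 − 6) − 0 = 1, and there is no ∂_2, so H_1 = Z.

As a check, the Euler characteristic is 7 − 7 = 0, which agrees with 1 − 1 = 0.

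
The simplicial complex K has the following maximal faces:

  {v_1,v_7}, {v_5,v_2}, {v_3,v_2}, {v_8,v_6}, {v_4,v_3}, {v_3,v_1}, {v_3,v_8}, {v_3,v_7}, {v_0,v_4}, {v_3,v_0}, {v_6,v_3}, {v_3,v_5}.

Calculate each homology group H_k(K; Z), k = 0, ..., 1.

H_0 ≅ Z,  H_1 ≅ Z^4.

Take the total order v_0 < v_1 < v_2 < v_3 < v_4 < v_5 < v_6 < v_7 < v_8 on the vertex set. Then K (dimension 1) consists of the simplices:

  0-simplices (9): [v_0], [v_1], [v_2], [v_3], [v_4], [v_5], [v_6], [v_7], [v_8]
  1-simplices (12): [v_0,v_3], [v_0,v_4], [v_1,v_3], [v_1,v_7], [v_2,v_3], [v_2,v_5], [v_3,v_4], [v_3,v_5], [v_3,v_6], [v_3,v_7], [v_3,v_8], [v_6,v_8]

Hence C_0 ≅ Z^9, C_1 ≅ Z^12.

∂_1: C_1 → C_0 is given by ∂[p,q] = [q] − [p]. For instance
  ∂[v_2,v_3] = [v_3] − [v_2].
This gives a 9×12 integer matrix of rank 8; reducing to Smith normal form yields diagonal entries (1,1,1,1,1,1,1,1).

Computing H_k = (kernel of ∂_k) / (image of ∂_{k+1}):

  H_0: rank C_0 − rank ∂_1 = 9 − 8 = 1, and the invariant factors of ∂_1 are all 1, so H_0 = Z.
  H_1: rank ker ∂_1 − rank ∂_2 = (12 − 8) − 0 = 4, and there is no ∂_2, so H_1 = Z^4.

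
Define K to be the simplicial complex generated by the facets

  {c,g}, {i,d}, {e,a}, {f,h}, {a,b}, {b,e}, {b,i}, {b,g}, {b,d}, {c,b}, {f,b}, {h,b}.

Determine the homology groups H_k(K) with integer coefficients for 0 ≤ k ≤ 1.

K has 9 vertices, 12 edges.
rank ∂_0 = 0, rank ∂_1 = 8 ⇒ b_0 = 9 − 0 − 8 = 1; all invariant factors of ∂_1 are 1 so no torsion. So H_0 ≅ Z.
rank ∂_1 = 8, rank ∂_2 = 0 ⇒ b_1 = 12 − 8 − 0 = 4. So H_1 ≅ Z^4.

H_0 ≅ Z,  H_1 ≅ Z^4.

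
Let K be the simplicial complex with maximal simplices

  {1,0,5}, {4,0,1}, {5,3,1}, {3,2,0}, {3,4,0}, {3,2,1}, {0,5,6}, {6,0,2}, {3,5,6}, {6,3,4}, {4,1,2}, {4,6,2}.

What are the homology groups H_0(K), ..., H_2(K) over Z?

Take the total order 0 < 1 < 2 < 3 < 4 < 5 < 6 on the vertex set. Then K (dimension 2) consists of the simplices:

  0-simplices (7): [0], [1], [2], [3], [4], [5], [6]
  1-simplices (18): [0,1], [0,2], [0,3], [0,4], [0,5], [0,6], [1,2], [1,3], [1,4], [1,5], [2,3], [2,4], [2,6], [3,4], [3,5], [3,6], [4,6], [5,6]
  2-simplices (12): [0,1,4], [0,1,5], [0,2,3], [0,2,6], [0,3,4], [0,5,6], [1,2,3], [1,2,4], [1,3,5], [2,4,6], [3,4,6], [3,5,6]

so the chain groups are C_0 ≅ Z^7, C_1 ≅ Z^18, C_2 ≅ Z^12.

The boundary map ∂_1: C_1 → C_0 is given by ∂[p,q] = [q] − [p]. For instance
  ∂[1,5] = [5] − [1].
The resulting 7×18 matrix has rank 6, and its Smith normal form has invariant factors (1,1,1,1,1,1).

Boundary ∂_2: C_2 → C_1 maps a triangle to the signed sum of its edges. For instance
  ∂[0,2,3] = [2,3] − [0,3] + [0,2],
  ∂[0,3,4] = [3,4] − [0,4] + [0,3].
The resulting 18×12 matrix has rank 12, and its Smith normal form has invariant factors (1,1,1,1,1,1,1,1,1,1,1,2).

Reading off H_k = ker ∂_k / im ∂_{k+1}:

  H_0: rank C_0 − rank ∂_1 = 7 − 6 = 1, and the invariant factors of ∂_1 are all 1, so H_0 = Z.
  H_1: rank ker ∂_1 − rank ∂_2 = (18 − 6) − 12 = 0, and ∂_2 has invariant factor 2 > 1, so H_1 = Z/2Z.
  H_2: rank ker ∂_2 − rank ∂_3 = (12 − 12) − 0 = 0, and there is no ∂_3, so H_2 = 0.

H_0 = Z,  H_1 = Z/2Z,  H_2 = 0.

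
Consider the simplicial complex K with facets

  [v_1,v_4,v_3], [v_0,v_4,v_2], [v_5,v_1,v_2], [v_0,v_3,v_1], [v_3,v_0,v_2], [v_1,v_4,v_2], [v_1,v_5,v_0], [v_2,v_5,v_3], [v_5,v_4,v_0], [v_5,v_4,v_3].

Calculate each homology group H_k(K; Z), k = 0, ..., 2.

H_0 ≅ Z,  H_1 ≅ Z/2,  H_2 = 0.

We work with the vertex ordering v_0 < v_1 < v_2 < v_3 < v_4 < v_5. The simplices of K, each written with vertices in increasing order, are:

  0-simplices (6): [v_0], [v_1], [v_2], [v_3], [v_4], [v_5]
  1-simplices (15): (15 of them)
  2-simplices (10): [v_0,v_1,v_3], [v_0,v_1,v_5], [v_0,v_2,v_3], [v_0,v_2,v_4], [v_0,v_4,v_5], [v_1,v_2,v_4], [v_1,v_2,v_5], [v_1,v_3,v_4], [v_2,v_3,v_5], [v_3,v_4,v_5]

giving chain groups C_0 ≅ Z^6, C_1 ≅ Z^15, C_2 ≅ Z^10.

∂_1: C_1 → C_0 sends each edge [p,q] (with p < q) to q − p. For instance
  ∂[v_2,v_5] = [v_5] − [v_2].
As a 6×15 matrix over Z this has rank 5, with invariant factors (1,1,1,1,1).

∂_2: C_2 → C_1 maps a triangle to the signed sum of its edges. For instance
  ∂[v_0,v_1,v_5] = [v_1,v_5] − [v_0,v_5] + [v_0,v_1],
  ∂[v_0,v_4,v_5] = [v_4,v_5] − [v_0,v_5] + [v_0,v_4].
The resulting 15×10 matrix has rank 10, and its Smith normal form has invariant factors (1,1,1,1,1,1,1,1,1,2).

Reading off H_k = ker ∂_k / im ∂_{k+1}:

  H_0: rank C_0 − rank ∂_1 = 6 − 5 = 1, and the invariant factors of ∂_1 are all 1, so H_0 = Z.
  H_1: rank ker ∂_1 − rank ∂_2 = (15 − 5) − 10 = 0, and ∂_2 has invariant factor 2 > 1, so H_1 = Z/2.
  H_2: rank ker ∂_2 − rank ∂_3 = (10 − 10) − 0 = 0, and there is no ∂_3, so H_2 = 0.

As a check, the Euler characteristic is 6 − 15 + 10 = 1, which agrees with 1 − 0 + 0 = 1.
(K is a triangulation of the real projective plane RP^2.)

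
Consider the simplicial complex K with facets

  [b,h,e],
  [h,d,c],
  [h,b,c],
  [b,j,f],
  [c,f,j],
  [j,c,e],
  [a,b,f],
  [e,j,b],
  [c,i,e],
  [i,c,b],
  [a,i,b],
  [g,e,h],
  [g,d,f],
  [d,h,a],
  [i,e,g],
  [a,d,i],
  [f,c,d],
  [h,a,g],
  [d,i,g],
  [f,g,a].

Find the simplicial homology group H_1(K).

Take the total order a < b < c < d < e < f < g < h < i < j on the vertex set. Then K (dimension 2) consists of the simplices:

  0-simplices (10): a, b, c, d, e, f, g, h, i, j
  1-simplices (30): ab, ad, af, ag, ah, ai, bc, be, bf, bh, bi, bj, cd, ce, cf, ch, ci, cj, df, dg, dh, di, eg, eh, ei, ej, fg, fj, gh, gi
  2-simplices (20): abf, abi, adh, adi, afg, agh, bch, bci, beh, bej, bfj, cdf, cdh, cei, cej, cfj, dfg, dgi, egh, egi

Hence C_0 ≅ Z^10, C_1 ≅ Z^30, C_2 ≅ Z^20.

Boundary ∂_1: C_1 → C_0 sends each edge [p,q] (with p < q) to q − p. For instance
  ∂ci = i − c.
As a 10×30 matrix over Z this has rank 9, with invariant factors (1,1,1,1,1,1,1,1,1).

The boundary map ∂_2: C_2 → C_1 acts by ∂[p,q,r] = [q,r] − [p,r] + [p,q]. For instance
  ∂beh = eh − bh + be,
  ∂cei = ei − ci + ce.
This gives a 30×20 integer matrix of rank 20; reducing to Smith normal form yields diagonal entries (1,1,1,1,1,1,1,1,1,1,1,1,1,1,1,1,1,1,1,2).

From H_k ≅ ker(∂_k) / im(∂_{k+1}) we obtain:

  H_1: rank ker ∂_1 − rank ∂_2 = (30 − 9) − 20 = 1, and ∂_2 has invariant factor 2 > 1, so H_1 = Z ⊕ Z_2.

(K is a triangulation of the Klein bottle.)

H_1 = Z ⊕ Z_2.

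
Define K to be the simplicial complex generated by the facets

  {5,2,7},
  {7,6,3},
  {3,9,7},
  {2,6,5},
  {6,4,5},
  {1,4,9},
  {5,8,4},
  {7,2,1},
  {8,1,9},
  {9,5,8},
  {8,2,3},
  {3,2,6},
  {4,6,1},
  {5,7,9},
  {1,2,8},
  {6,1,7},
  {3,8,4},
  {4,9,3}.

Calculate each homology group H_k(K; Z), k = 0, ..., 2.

H_0 = Z,  H_1 = Z × Z/2,  H_2 = 0.

K has 9 vertices, 27 edges, 18 triangles.
rank ∂_0 = 0, rank ∂_1 = 8 ⇒ b_0 = 9 − 0 − 8 = 1; all invariant factors of ∂_1 are 1 so no torsion. So H_0 = Z.
rank ∂_1 = 8, rank ∂_2 = 18 ⇒ b_1 = 27 − 8 − 18 = 1; ∂_2 has invariant factor(s) [2] giving torsion. So H_1 = Z × Z/2.
rank ∂_2 = 18, rank ∂_3 = 0 ⇒ b_2 = 18 − 18 − 0 = 0. So H_2 = 0.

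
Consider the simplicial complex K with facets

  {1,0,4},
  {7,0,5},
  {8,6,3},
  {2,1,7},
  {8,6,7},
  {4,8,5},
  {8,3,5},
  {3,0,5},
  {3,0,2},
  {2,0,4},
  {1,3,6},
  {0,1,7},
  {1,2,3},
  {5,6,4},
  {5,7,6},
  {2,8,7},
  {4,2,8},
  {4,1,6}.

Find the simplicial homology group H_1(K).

Fix the vertex order 0 < 1 < 2 < 3 < 4 < 5 < 6 < 7 < 8 and write every simplex with vertices in increasing order. Then dim K = 2 and the simplices of K are:

  0-simplices (9): [0], [1], [2], [3], [4], [5], [6], [7], [8]
  1-simplices (27): (27 of them)
  2-simplices (18): [0,1,4], [0,1,7], [0,2,3], [0,2,4], [0,3,5], [0,5,7], [1,2,3], [1,2,7], [1,3,6], [1,4,6], [2,4,8], [2,7,8], [3,5,8], [3,6,8], [4,5,6], [4,5,8], [5,6,7], [6,7,8]

Hence C_0 ≅ Z^9, C_1 ≅ Z^27, C_2 ≅ Z^18.

The boundary map ∂_1: C_1 → C_0 is given by ∂[p,q] = [q] − [p].
This gives a 9×27 integer matrix of rank 8; reducing to Smith normal form yields diagonal entries (1,1,1,1,1,1,1,1).

∂_2: C_2 → C_1 maps a triangle to the signed sum of its edges. For instance
  ∂[0,2,4] = [2,4] − [0,4] + [0,2],
  ∂[0,1,4] = [1,4] − [0,4] + [0,1].
The 27×18 boundary matrix has rank 18 and Smith normal form diag(1,1,1,1,1,1,1,1,1,1,1,1,1,1,1,1,1,2).

Reading off H_k = ker ∂_k / im ∂_{k+1}:

  H_1: rank ker ∂_1 − rank ∂_2 = (27 − 8) − 18 = 1, and ∂_2 has invariant factor 2 > 1, so H_1 = Z ⊕ Z/2Z.

(K is a triangulation of the Klein bottle.)

H_1 = Z ⊕ Z/2Z.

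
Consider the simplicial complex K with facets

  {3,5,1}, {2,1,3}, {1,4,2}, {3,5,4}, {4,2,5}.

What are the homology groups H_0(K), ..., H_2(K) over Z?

H_0 = Z,  H_1 = Z,  H_2 = 0.

K has 5 vertices, 10 edges, 5 triangles.
rank ∂_0 = 0, rank ∂_1 = 4 ⇒ b_0 = 5 − 0 − 4 = 1; all invariant factors of ∂_1 are 1 so no torsion. So H_0 ≅ Z.
rank ∂_1 = 4, rank ∂_2 = 5 ⇒ b_1 = 10 − 4 − 5 = 1; all invariant factors of ∂_2 are 1 so no torsion. So H_1 ≅ Z.
rank ∂_2 = 5, rank ∂_3 = 0 ⇒ b_2 = 5 − 5 − 0 = 0. So H_2 ≅ 0.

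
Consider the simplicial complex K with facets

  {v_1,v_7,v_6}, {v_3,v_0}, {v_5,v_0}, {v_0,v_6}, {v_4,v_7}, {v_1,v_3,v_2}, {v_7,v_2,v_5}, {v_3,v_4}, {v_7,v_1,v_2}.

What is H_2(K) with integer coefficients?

H_2 = 0.

Order the vertices as v_0 < v_1 < v_2 < v_3 < v_4 < v_5 < v_6 < v_7. Listing each simplex with vertices in this order, K has dimension 2 with simplices:

  0-simplices (8): [v_0], [v_1], [v_2], [v_3], [v_4], [v_5], [v_6], [v_7]
  1-simplices (14): [v_0,v_3], [v_0,v_5], [v_0,v_6], [v_1,v_2], [v_1,v_3], [v_1,v_6], [v_1,v_7], [v_2,v_3], [v_2,v_5], [v_2,v_7], [v_3,v_4], [v_4,v_7], [v_5,v_7], [v_6,v_7]
  2-simplices (4): [v_1,v_2,v_3], [v_1,v_2,v_7], [v_1,v_6,v_7], [v_2,v_5,v_7]

so the chain groups are C_0 ≅ Z^8, C_1 ≅ Z^14, C_2 ≅ Z^4.

∂_1: C_1 → C_0 maps an edge to its endpoints' difference, ∂[p,q] = q − p. For instance
  ∂[v_2,v_3] = [v_3] − [v_2].
As a 8×14 matrix over Z this has rank 7, with invariant factors (1,1,1,1,1,1,1).

Boundary ∂_2: C_2 → C_1 sends each 2-simplex [p,q,r] to [q,r] − [p,r] + [p,q]. For instance
  ∂[v_1,v_2,v_7] = [v_2,v_7] − [v_1,v_7] + [v_1,v_2],
  ∂[v_1,v_6,v_7] = [v_6,v_7] − [v_1,v_7] + [v_1,v_6].
The 14×4 boundary matrix has rank 4 and Smith normal form diag(1,1,1,1).

Computing H_k = (kernel of ∂_k) / (image of ∂_{k+1}):

  H_2: rank ker ∂_2 − rank ∂_3 = (4 − 4) − 0 = 0, and there is no ∂_3, so H_2 ≅ 0.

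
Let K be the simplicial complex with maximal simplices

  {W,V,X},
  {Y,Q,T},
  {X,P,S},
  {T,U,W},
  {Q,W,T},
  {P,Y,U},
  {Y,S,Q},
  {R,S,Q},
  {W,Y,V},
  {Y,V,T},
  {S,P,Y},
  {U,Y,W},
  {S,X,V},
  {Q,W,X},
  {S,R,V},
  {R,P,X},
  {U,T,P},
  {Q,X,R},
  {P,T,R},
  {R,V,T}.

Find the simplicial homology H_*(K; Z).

Take the total order P < Q < R < S < T < U < V < W < X < Y on the vertex set. Then K (dimension 2) consists of the simplices:

  0-simplices (10): P, Q, R, S, T, U, V, W, X, Y
  1-simplices (30): PR, PS, PT, PU, PX, PY, QR, QS, QT, QW, QX, QY, RS, RT, RV, RX, SV, SX, SY, TU, TV, TW, TY, UW, UY, VW, VX, VY, WX, WY
  2-simplices (20): PRT, PRX, PSX, PSY, PTU, PUY, QRS, QRX, QSY, QTW, QTY, QWX, RSV, RTV, SVX, TUW, TVY, UWY, VWX, VWY

Hence C_0 ≅ Z^10, C_1 ≅ Z^30, C_2 ≅ Z^20.

The boundary map ∂_1: C_1 → C_0 sends each edge [p,q] (with p < q) to q − p.
The 10×30 boundary matrix has rank 9 and Smith normal form diag(1,1,1,1,1,1,1,1,1).

Boundary ∂_2: C_2 → C_1 maps a triangle to the signed sum of its edges. For instance
  ∂TUW = UW − TW + TU,
  ∂RTV = TV − RV + RT.
As a 30×20 matrix over Z this has rank 20, with invariant factors (1,1,1,1,1,1,1,1,1,1,1,1,1,1,1,1,1,1,1,2).

Computing H_k = (kernel of ∂_k) / (image of ∂_{k+1}):

  H_0: rank C_0 − rank ∂_1 = 10 − 9 = 1, and the invariant factors of ∂_1 are all 1, so H_0 ≅ Z.
  H_1: rank ker ∂_1 − rank ∂_2 = (30 − 9) − 20 = 1, and ∂_2 has invariant factor 2 > 1, so H_1 ≅ Z ⊕ Z/2.
  H_2: rank ker ∂_2 − rank ∂_3 = (20 − 20) − 0 = 0, and there is no ∂_3, so H_2 ≅ 0.

As a check, the Euler characteristic is 10 − 30 + 20 = 0, which agrees with 1 − 1 + 0 = 0.

H_0 = Z,  H_1 = Z ⊕ Z/2,  H_2 = 0.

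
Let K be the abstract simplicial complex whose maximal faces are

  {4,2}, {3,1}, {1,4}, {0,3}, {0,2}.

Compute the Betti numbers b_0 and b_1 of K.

b_0 = 1, b_1 = 1.

Order the vertices as 0 < 1 < 2 < 3 < 4. Listing each simplex with vertices in this order, K has dimension 1 with simplices:

  0-simplices (5): [0], [1], [2], [3], [4]
  1-simplices (5): [0,2], [0,3], [1,3], [1,4], [2,4]

giving chain groups C_0 ≅ Z^5, C_1 ≅ Z^5.

Boundary ∂_1: C_1 → C_0 is given by ∂[p,q] = [q] − [p]. For instance
  ∂[2,4] = [4] − [2].
The resulting 5×5 matrix has rank 4, and its Smith normal form has invariant factors (1,1,1,1).

Computing H_k = (kernel of ∂_k) / (image of ∂_{k+1}):

  H_0: rank C_0 − rank ∂_1 = 5 − 4 = 1, and the invariant factors of ∂_1 are all 1, so H_0 = Z.
  H_1: rank ker ∂_1 − rank ∂_2 = (5 − 4) − 0 = 1, and there is no ∂_2, so H_1 = Z.

Hence the Betti numbers are b_0 = 1, b_1 = 1.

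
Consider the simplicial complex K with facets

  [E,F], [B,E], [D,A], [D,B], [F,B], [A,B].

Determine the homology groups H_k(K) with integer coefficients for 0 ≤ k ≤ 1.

Fix the vertex order A < B < D < E < F and write every simplex with vertices in increasing order. Then dim K = 1 and the simplices of K are:

  0-simplices (5): A, B, D, E, F
  1-simplices (6): AB, AD, BD, BE, BF, EF

so the chain groups are C_0 ≅ Z^5, C_1 ≅ Z^6.

The boundary map ∂_1: C_1 → C_0 is given by ∂[p,q] = [q] − [p]. For instance
  ∂BE = E − B.
This gives a 5×6 integer matrix of rank 4; reducing to Smith normal form yields diagonal entries (1,1,1,1).

From H_k ≅ ker(∂_k) / im(∂_{k+1}) we obtain:

  H_0: rank C_0 − rank ∂_1 = 5 − 4 = 1, and the invariant factors of ∂_1 are all 1, so H_0 ≅ Z.
  H_1: rank ker ∂_1 − rank ∂_2 = (6 − 4) − 0 = 2, and there is no ∂_2, so H_1 ≅ Z^2.

As a check, the Euler characteristic is 5 − 6 = -1, which agrees with 1 − 2 = -1.

H_0 = Z,  H_1 = Z^2.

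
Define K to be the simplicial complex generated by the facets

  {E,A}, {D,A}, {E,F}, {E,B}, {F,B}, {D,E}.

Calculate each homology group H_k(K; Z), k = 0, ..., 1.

K has 5 vertices, 6 edges.
rank ∂_0 = 0, rank ∂_1 = 4 ⇒ b_0 = 5 − 0 − 4 = 1; all invariant factors of ∂_1 are 1 so no torsion. So H_0 ≅ Z.
rank ∂_1 = 4, rank ∂_2 = 0 ⇒ b_1 = 6 − 4 − 0 = 2. So H_1 ≅ Z^2.

H_0 = Z,  H_1 = Z^2.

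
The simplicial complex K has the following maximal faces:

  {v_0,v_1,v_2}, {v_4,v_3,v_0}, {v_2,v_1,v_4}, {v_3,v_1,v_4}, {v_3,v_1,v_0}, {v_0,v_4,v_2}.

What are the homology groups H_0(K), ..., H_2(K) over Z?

K has 5 vertices, 9 edges, 6 triangles.
rank ∂_0 = 0, rank ∂_1 = 4 ⇒ b_0 = 5 − 0 − 4 = 1; all invariant factors of ∂_1 are 1 so no torsion. So H_0 = Z.
rank ∂_1 = 4, rank ∂_2 = 5 ⇒ b_1 = 9 − 4 − 5 = 0; all invariant factors of ∂_2 are 1 so no torsion. So H_1 = 0.
rank ∂_2 = 5, rank ∂_3 = 0 ⇒ b_2 = 6 − 5 − 0 = 1. So H_2 = Z.

H_0 = Z,  H_1 = 0,  H_2 = Z.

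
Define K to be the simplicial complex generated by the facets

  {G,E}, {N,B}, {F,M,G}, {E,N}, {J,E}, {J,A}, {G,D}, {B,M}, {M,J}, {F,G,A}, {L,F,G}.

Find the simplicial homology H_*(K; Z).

We work with the vertex ordering A < B < D < E < F < G < J < L < M < N. The simplices of K, each written with vertices in increasing order, are:

  0-simplices (10): A, B, D, E, F, G, J, L, M, N
  1-simplices (15): AF, AG, AJ, BM, BN, DG, EG, EJ, EN, FG, FL, FM, GL, GM, JM
  2-simplices (3): AFG, FGL, FGM

so the chain groups are C_0 ≅ Z^10, C_1 ≅ Z^15, C_2 ≅ Z^3.

∂_1: C_1 → C_0 maps an edge to its endpoints' difference, ∂[p,q] = q − p.
As a 10×15 matrix over Z this has rank 9, with invariant factors (1,1,1,1,1,1,1,1,1).

The boundary map ∂_2: C_2 → C_1 sends each 2-simplex [p,q,r] to [q,r] − [p,r] + [p,q]. For instance
  ∂AFG = FG − AG + AF,
  ∂FGL = GL − FL + FG.
The 15×3 boundary matrix has rank 3 and Smith normal form diag(1,1,1).

Reading off H_k = ker ∂_k / im ∂_{k+1}:

  H_0: rank C_0 − rank ∂_1 = 10 − 9 = 1, and the invariant factors of ∂_1 are all 1, so H_0 = Z.
  H_1: rank ker ∂_1 − rank ∂_2 = (15 − 9) − 3 = 3, and the invariant factors of ∂_2 are all 1, so H_1 = Z^3.
  H_2: rank ker ∂_2 − rank ∂_3 = (3 − 3) − 0 = 0, and there is no ∂_3, so H_2 = 0.

H_0 ≅ Z,  H_1 ≅ Z^3,  H_2 = 0.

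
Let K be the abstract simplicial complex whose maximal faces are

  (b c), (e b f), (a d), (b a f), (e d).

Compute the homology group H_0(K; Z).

Order the vertices as a < b < c < d < e < f. Listing each simplex with vertices in this order, K has dimension 2 with simplices:

  0-simplices (6): a, b, c, d, e, f
  1-simplices (8): ab, ad, af, bc, be, bf, de, ef
  2-simplices (2): abf, bef

so the chain groups are C_0 ≅ Z^6, C_1 ≅ Z^8, C_2 ≅ Z^2.

Boundary ∂_1: C_1 → C_0 is given by ∂[p,q] = [q] − [p]. For instance
  ∂bf = f − b.
The 6×8 boundary matrix has rank 5 and Smith normal form diag(1,1,1,1,1).

Boundary ∂_2: C_2 → C_1 sends each 2-simplex [p,q,r] to [q,r] − [p,r] + [p,q]. For instance
  ∂bef = ef − bf + be,
  ∂abf = bf − af + ab.
As a 8×2 matrix over Z this has rank 2, with invariant factors (1,1).

Reading off H_k = ker ∂_k / im ∂_{k+1}:

  H_0: rank C_0 − rank ∂_1 = 6 − 5 = 1, and the invariant factors of ∂_1 are all 1, so H_0 ≅ Z.

H_0 = Z.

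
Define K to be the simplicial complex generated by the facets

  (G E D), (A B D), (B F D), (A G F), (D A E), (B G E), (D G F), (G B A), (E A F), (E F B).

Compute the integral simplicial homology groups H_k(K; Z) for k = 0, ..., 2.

Take the total order A < B < D < E < F < G on the vertex set. Then K (dimension 2) consists of the simplices:

  0-simplices (6): A, B, D, E, F, G
  1-simplices (15): AB, AD, AE, AF, AG, BD, BE, BF, BG, DE, DF, DG, EF, EG, FG
  2-simplices (10): ABD, ABG, ADE, AEF, AFG, BDF, BEF, BEG, DEG, DFG

so the chain groups are C_0 ≅ Z^6, C_1 ≅ Z^15, C_2 ≅ Z^10.

∂_1: C_1 → C_0 sends each edge [p,q] (with p < q) to q − p. For instance
  ∂BD = D − B.
The resulting 6×15 matrix has rank 5, and its Smith normal form has invariant factors (1,1,1,1,1).

The boundary map ∂_2: C_2 → C_1 maps a triangle to the signed sum of its edges. For instance
  ∂BDF = DF − BF + BD,
  ∂DEG = EG − DG + DE.
The 15×10 boundary matrix has rank 10 and Smith normal form diag(1,1,1,1,1,1,1,1,1,2).

Reading off H_k = ker ∂_k / im ∂_{k+1}:

  H_0: rank C_0 − rank ∂_1 = 6 − 5 = 1, and the invariant factors of ∂_1 are all 1, so H_0 = Z.
  H_1: rank ker ∂_1 − rank ∂_2 = (15 − 5) − 10 = 0, and ∂_2 has invariant factor 2 > 1, so H_1 = Z/2.
  H_2: rank ker ∂_2 − rank ∂_3 = (10 − 10) − 0 = 0, and there is no ∂_3, so H_2 = 0.

(K is a triangulation of the real projective plane RP^2.)

H_0 = Z,  H_1 = Z/2,  H_2 = 0.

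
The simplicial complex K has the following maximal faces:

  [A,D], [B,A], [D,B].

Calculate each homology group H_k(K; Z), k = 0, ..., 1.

Take the total order A < B < D on the vertex set. Then K (dimension 1) consists of the simplices:

  0-simplices (3): A, B, D
  1-simplices (3): AB, AD, BD

Hence C_0 ≅ Z^3, C_1 ≅ Z^3.

The boundary map ∂_1: C_1 → C_0 is given by ∂[p,q] = [q] − [p].
The 3×3 boundary matrix has rank 2 and Smith normal form diag(1,1).

Now H_k = ker ∂_k / im ∂_{k+1}, so:

  H_0: rank C_0 − rank ∂_1 = 3 − 2 = 1, and the invariant factors of ∂_1 are all 1, so H_0 = Z.
  H_1: rank ker ∂_1 − rank ∂_2 = (3 − 2) − 0 = 1, and there is no ∂_2, so H_1 = Z.

H_0 = Z,  H_1 = Z.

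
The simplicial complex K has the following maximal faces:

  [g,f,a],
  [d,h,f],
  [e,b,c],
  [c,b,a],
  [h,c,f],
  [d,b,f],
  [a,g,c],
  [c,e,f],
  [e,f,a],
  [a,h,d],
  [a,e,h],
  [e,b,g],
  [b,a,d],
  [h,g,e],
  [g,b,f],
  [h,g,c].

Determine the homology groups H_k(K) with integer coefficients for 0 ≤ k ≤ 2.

H_0 ≅ Z,  H_1 ≅ Z^2,  H_2 ≅ Z.

K has 8 vertices, 24 edges, 16 triangles.
rank ∂_0 = 0, rank ∂_1 = 7 ⇒ b_0 = 8 − 0 − 7 = 1; all invariant factors of ∂_1 are 1 so no torsion. So H_0 ≅ Z.
rank ∂_1 = 7, rank ∂_2 = 15 ⇒ b_1 = 24 − 7 − 15 = 2; all invariant factors of ∂_2 are 1 so no torsion. So H_1 ≅ Z^2.
rank ∂_2 = 15, rank ∂_3 = 0 ⇒ b_2 = 16 − 15 − 0 = 1. So H_2 ≅ Z.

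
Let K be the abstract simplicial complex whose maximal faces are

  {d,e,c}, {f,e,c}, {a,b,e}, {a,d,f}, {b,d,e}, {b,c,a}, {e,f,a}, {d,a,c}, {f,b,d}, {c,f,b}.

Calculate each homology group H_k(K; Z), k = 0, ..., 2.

K has 6 vertices, 15 edges, 10 triangles.
rank ∂_0 = 0, rank ∂_1 = 5 ⇒ b_0 = 6 − 0 − 5 = 1; all invariant factors of ∂_1 are 1 so no torsion. So H_0 = Z.
rank ∂_1 = 5, rank ∂_2 = 10 ⇒ b_1 = 15 − 5 − 10 = 0; ∂_2 has invariant factor(s) [2] giving torsion. So H_1 = Z/2.
rank ∂_2 = 10, rank ∂_3 = 0 ⇒ b_2 = 10 − 10 − 0 = 0. So H_2 = 0.

H_0 = Z,  H_1 = Z/2,  H_2 = 0.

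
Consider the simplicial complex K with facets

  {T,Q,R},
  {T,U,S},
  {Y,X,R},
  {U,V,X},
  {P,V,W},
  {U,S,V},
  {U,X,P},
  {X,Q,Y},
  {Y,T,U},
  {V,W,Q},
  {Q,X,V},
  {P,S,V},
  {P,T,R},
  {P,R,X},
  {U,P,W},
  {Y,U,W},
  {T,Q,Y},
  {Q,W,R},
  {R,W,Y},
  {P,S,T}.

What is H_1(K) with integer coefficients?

H_1 = Z × Z/2.

K has 10 vertices, 30 edges, 20 triangles.
rank ∂_1 = 9, rank ∂_2 = 20 ⇒ b_1 = 30 − 9 − 20 = 1; ∂_2 has invariant factor(s) [2] giving torsion. So H_1 ≅ Z × Z/2.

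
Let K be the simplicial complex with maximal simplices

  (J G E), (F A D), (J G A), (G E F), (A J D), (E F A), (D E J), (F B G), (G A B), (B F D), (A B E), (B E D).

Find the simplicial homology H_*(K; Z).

We work with the vertex ordering A < B < D < E < F < G < J. The simplices of K, each written with vertices in increasing order, are:

  0-simplices (7): A, B, D, E, F, G, J
  1-simplices (18): AB, AD, AE, AF, AG, AJ, BD, BE, BF, BG, DE, DF, DJ, EF, EG, EJ, FG, GJ
  2-simplices (12): ABE, ABG, ADF, ADJ, AEF, AGJ, BDE, BDF, BFG, DEJ, EFG, EGJ

so the chain groups are C_0 ≅ Z^7, C_1 ≅ Z^18, C_2 ≅ Z^12.

Boundary ∂_1: C_1 → C_0 maps an edge to its endpoints' difference, ∂[p,q] = q − p. For instance
  ∂EF = F − E.
The 7×18 boundary matrix has rank 6 and Smith normal form diag(1,1,1,1,1,1).

Boundary ∂_2: C_2 → C_1 acts by ∂[p,q,r] = [q,r] − [p,r] + [p,q]. For instance
  ∂BDE = DE − BE + BD,
  ∂ADJ = DJ − AJ + AD.
As a 18×12 matrix over Z this has rank 12, with invariant factors (1,1,1,1,1,1,1,1,1,1,1,2).

Computing H_k = (kernel of ∂_k) / (image of ∂_{k+1}):

  H_0: rank C_0 − rank ∂_1 = 7 − 6 = 1, and the invariant factors of ∂_1 are all 1, so H_0 = Z.
  H_1: rank ker ∂_1 − rank ∂_2 = (18 − 6) − 12 = 0, and ∂_2 has invariant factor 2 > 1, so H_1 = Z/2.
  H_2: rank ker ∂_2 − rank ∂_3 = (12 − 12) − 0 = 0, and there is no ∂_3, so H_2 = 0.

As a check, the Euler characteristic is 7 − 18 + 12 = 1, which agrees with 1 − 0 + 0 = 1.

H_0 = Z,  H_1 = Z/2,  H_2 = 0.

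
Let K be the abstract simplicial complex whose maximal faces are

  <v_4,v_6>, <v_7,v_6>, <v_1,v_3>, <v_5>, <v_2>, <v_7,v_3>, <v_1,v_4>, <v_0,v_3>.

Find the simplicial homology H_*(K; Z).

Order the vertices as v_0 < v_1 < v_2 < v_3 < v_4 < v_5 < v_6 < v_7. Listing each simplex with vertices in this order, K has dimension 1 with simplices:

  0-simplices (8): [v_0], [v_1], [v_2], [v_3], [v_4], [v_5], [v_6], [v_7]
  1-simplices (6): [v_0,v_3], [v_1,v_3], [v_1,v_4], [v_3,v_7], [v_4,v_6], [v_6,v_7]

Hence C_0 ≅ Z^8, C_1 ≅ Z^6.

The boundary map ∂_1: C_1 → C_0 maps an edge to its endpoints' difference, ∂[p,q] = q − p.
As a 8×6 matrix over Z this has rank 5, with invariant factors (1,1,1,1,1).

Reading off H_k = ker ∂_k / im ∂_{k+1}:

  H_0: rank C_0 − rank ∂_1 = 8 − 5 = 3, and the invariant factors of ∂_1 are all 1, so H_0 = Z^3.
  H_1: rank ker ∂_1 − rank ∂_2 = (6 − 5) − 0 = 1, and there is no ∂_2, so H_1 = Z.

As a check, the Euler characteristic is 8 − 6 = 2, which agrees with 3 − 1 = 2.

H_0 ≅ Z^3,  H_1 ≅ Z.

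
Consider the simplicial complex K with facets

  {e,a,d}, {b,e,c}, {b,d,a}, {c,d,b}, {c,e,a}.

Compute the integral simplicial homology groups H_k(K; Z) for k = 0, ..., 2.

H_0 = Z,  H_1 = Z,  H_2 = 0.

K has 5 vertices, 10 edges, 5 triangles.
rank ∂_0 = 0, rank ∂_1 = 4 ⇒ b_0 = 5 − 0 − 4 = 1; all invariant factors of ∂_1 are 1 so no torsion. So H_0 ≅ Z.
rank ∂_1 = 4, rank ∂_2 = 5 ⇒ b_1 = 10 − 4 − 5 = 1; all invariant factors of ∂_2 are 1 so no torsion. So H_1 ≅ Z.
rank ∂_2 = 5, rank ∂_3 = 0 ⇒ b_2 = 5 − 5 − 0 = 0. So H_2 ≅ 0.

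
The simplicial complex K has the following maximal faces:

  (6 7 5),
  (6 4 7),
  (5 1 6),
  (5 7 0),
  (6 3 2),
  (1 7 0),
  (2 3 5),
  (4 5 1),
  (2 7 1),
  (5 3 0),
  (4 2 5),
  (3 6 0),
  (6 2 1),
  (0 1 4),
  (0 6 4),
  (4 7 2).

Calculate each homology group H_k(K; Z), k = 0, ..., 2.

H_0 = Z,  H_1 = Z^2,  H_2 = Z.

Fix the vertex order 0 < 1 < 2 < 3 < 4 < 5 < 6 < 7 and write every simplex with vertices in increasing order. Then dim K = 2 and the simplices of K are:

  0-simplices (8): [0], [1], [2], [3], [4], [5], [6], [7]
  1-simplices (24): (24 of them)
  2-simplices (16): [0,1,4], [0,1,7], [0,3,5], [0,3,6], [0,4,6], [0,5,7], [1,2,6], [1,2,7], [1,4,5], [1,5,6], [2,3,5], [2,3,6], [2,4,5], [2,4,7], [4,6,7], [5,6,7]

Hence C_0 ≅ Z^8, C_1 ≅ Z^24, C_2 ≅ Z^16.

Boundary ∂_1: C_1 → C_0 is given by ∂[p,q] = [q] − [p]. For instance
  ∂[1,5] = [5] − [1].
The resulting 8×24 matrix has rank 7, and its Smith normal form has invariant factors (1,1,1,1,1,1,1).

Boundary ∂_2: C_2 → C_1 sends each 2-simplex [p,q,r] to [q,r] − [p,r] + [p,q]. For instance
  ∂[1,2,6] = [2,6] − [1,6] + [1,2],
  ∂[1,4,5] = [4,5] − [1,5] + [1,4].
The resulting 24×16 matrix has rank 15, and its Smith normal form has invariant factors (1,1,1,1,1,1,1,1,1,1,1,1,1,1,1).

Reading off H_k = ker ∂_k / im ∂_{k+1}:

  H_0: rank C_0 − rank ∂_1 = 8 − 7 = 1, and the invariant factors of ∂_1 are all 1, so H_0 = Z.
  H_1: rank ker ∂_1 − rank ∂_2 = (24 − 7) − 15 = 2, and the invariant factors of ∂_2 are all 1, so H_1 = Z^2.
  H_2: rank ker ∂_2 − rank ∂_3 = (16 − 15) − 0 = 1, and there is no ∂_3, so H_2 = Z.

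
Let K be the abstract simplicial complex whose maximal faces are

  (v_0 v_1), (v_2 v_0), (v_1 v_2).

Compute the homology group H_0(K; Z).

Order the vertices as v_0 < v_1 < v_2. Listing each simplex with vertices in this order, K has dimension 1 with simplices:

  0-simplices (3): [v_0], [v_1], [v_2]
  1-simplices (3): [v_0,v_1], [v_0,v_2], [v_1,v_2]

so the chain groups are C_0 ≅ Z^3, C_1 ≅ Z^3.

∂_1: C_1 → C_0 sends each edge [p,q] (with p < q) to q − p. For instance
  ∂[v_0,v_2] = [v_2] − [v_0].
As a 3×3 matrix over Z this has rank 2, with invariant factors (1,1).

From H_k ≅ ker(∂_k) / im(∂_{k+1}) we obtain:

  H_0: rank C_0 − rank ∂_1 = 3 − 2 = 1, and the invariant factors of ∂_1 are all 1, so H_0 = Z.

H_0 ≅ Z.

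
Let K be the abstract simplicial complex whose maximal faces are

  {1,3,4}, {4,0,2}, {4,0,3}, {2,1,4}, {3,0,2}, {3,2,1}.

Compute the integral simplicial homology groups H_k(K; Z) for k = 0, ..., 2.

Take the total order 0 < 1 < 2 < 3 < 4 on the vertex set. Then K (dimension 2) consists of the simplices:

  0-simplices (5): [0], [1], [2], [3], [4]
  1-simplices (9): [0,2], [0,3], [0,4], [1,2], [1,3], [1,4], [2,3], [2,4], [3,4]
  2-simplices (6): [0,2,3], [0,2,4], [0,3,4], [1,2,3], [1,2,4], [1,3,4]

so the chain groups are C_0 ≅ Z^5, C_1 ≅ Z^9, C_2 ≅ Z^6.

The boundary map ∂_1: C_1 → C_0 is given by ∂[p,q] = [q] − [p].
The 5×9 boundary matrix has rank 4 and Smith normal form diag(1,1,1,1).

The boundary map ∂_2: C_2 → C_1 acts by ∂[p,q,r] = [q,r] − [p,r] + [p,q]. For instance
  ∂[1,3,4] = [3,4] − [1,4] + [1,3],
  ∂[0,2,3] = [2,3] − [0,3] + [0,2].
This gives a 9×6 integer matrix of rank 5; reducing to Smith normal form yields diagonal entries (1,1,1,1,1).

Reading off H_k = ker ∂_k / im ∂_{k+1}:

  H_0: rank C_0 − rank ∂_1 = 5 − 4 = 1, and the invariant factors of ∂_1 are all 1, so H_0 = Z.
  H_1: rank ker ∂_1 − rank ∂_2 = (9 − 4) − 5 = 0, and the invariant factors of ∂_2 are all 1, so H_1 = 0.
  H_2: rank ker ∂_2 − rank ∂_3 = (6 − 5) − 0 = 1, and there is no ∂_3, so H_2 = Z.

As a check, the Euler characteristic is 5 − 9 + 6 = 2, which agrees with 1 − 0 + 1 = 2.
(K is a triangulation of the 2-sphere S^2.)

H_0 = Z,  H_1 = 0,  H_2 = Z.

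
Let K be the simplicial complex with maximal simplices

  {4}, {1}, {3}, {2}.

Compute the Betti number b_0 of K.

b_0 = 4.

Fix the vertex order 1 < 2 < 3 < 4 and write every simplex with vertices in increasing order. Then dim K = 0 and the simplices of K are:

  0-simplices (4): [1], [2], [3], [4]

giving chain groups C_0 ≅ Z^4.

Now H_k = ker ∂_k / im ∂_{k+1}, so:

  H_0: rank C_0 − rank ∂_1 = 4 − 0 = 4, and there is no ∂_1, so H_0 ≅ Z^4.

Hence the Betti numbers are b_0 = 4.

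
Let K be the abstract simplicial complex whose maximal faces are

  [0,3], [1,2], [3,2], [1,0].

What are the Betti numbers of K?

Take the total order 0 < 1 < 2 < 3 on the vertex set. Then K (dimension 1) consists of the simplices:

  0-simplices (4): [0], [1], [2], [3]
  1-simplices (4): [0,1], [0,3], [1,2], [2,3]

Hence C_0 ≅ Z^4, C_1 ≅ Z^4.

Boundary ∂_1: C_1 → C_0 sends each edge [p,q] (with p < q) to q − p. For instance
  ∂[1,2] = [2] − [1].
The 4×4 boundary matrix has rank 3 and Smith normal form diag(1,1,1).

Computing H_k = (kernel of ∂_k) / (image of ∂_{k+1}):

  H_0: rank C_0 − rank ∂_1 = 4 − 3 = 1, and the invariant factors of ∂_1 are all 1, so H_0 = Z.
  H_1: rank ker ∂_1 − rank ∂_2 = (4 − 3) − 0 = 1, and there is no ∂_2, so H_1 = Z.

As a check, the Euler characteristic is 4 − 4 = 0, which agrees with 1 − 1 = 0.
(K is a triangulation of the circle S^1.)

Hence the Betti numbers are b_0 = 1, b_1 = 1.

b_0 = 1, b_1 = 1.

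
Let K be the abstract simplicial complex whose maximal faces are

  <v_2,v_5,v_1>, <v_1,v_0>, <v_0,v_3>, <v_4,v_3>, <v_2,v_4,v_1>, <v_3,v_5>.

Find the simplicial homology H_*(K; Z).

H_0 = Z,  H_1 = Z^2,  H_2 = 0.

Fix the vertex order v_0 < v_1 < v_2 < v_3 < v_4 < v_5 and write every simplex with vertices in increasing order. Then dim K = 2 and the simplices of K are:

  0-simplices (6): [v_0], [v_1], [v_2], [v_3], [v_4], [v_5]
  1-simplices (9): [v_0,v_1], [v_0,v_3], [v_1,v_2], [v_1,v_4], [v_1,v_5], [v_2,v_4], [v_2,v_5], [v_3,v_4], [v_3,v_5]
  2-simplices (2): [v_1,v_2,v_4], [v_1,v_2,v_5]

Hence C_0 ≅ Z^6, C_1 ≅ Z^9, C_2 ≅ Z^2.

The boundary map ∂_1: C_1 → C_0 maps an edge to its endpoints' difference, ∂[p,q] = q − p. For instance
  ∂[v_3,v_4] = [v_4] − [v_3].
As a 6×9 matrix over Z this has rank 5, with invariant factors (1,1,1,1,1).

∂_2: C_2 → C_1 sends each 2-simplex [p,q,r] to [q,r] − [p,r] + [p,q]. For instance
  ∂[v_1,v_2,v_5] = [v_2,v_5] − [v_1,v_5] + [v_1,v_2],
  ∂[v_1,v_2,v_4] = [v_2,v_4] − [v_1,v_4] + [v_1,v_2].
The 9×2 boundary matrix has rank 2 and Smith normal form diag(1,1).

Computing H_k = (kernel of ∂_k) / (image of ∂_{k+1}):

  H_0: rank C_0 − rank ∂_1 = 6 − 5 = 1, and the invariant factors of ∂_1 are all 1, so H_0 = Z.
  H_1: rank ker ∂_1 − rank ∂_2 = (9 − 5) − 2 = 2, and the invariant factors of ∂_2 are all 1, so H_1 = Z^2.
  H_2: rank ker ∂_2 − rank ∂_3 = (2 − 2) − 0 = 0, and there is no ∂_3, so H_2 = 0.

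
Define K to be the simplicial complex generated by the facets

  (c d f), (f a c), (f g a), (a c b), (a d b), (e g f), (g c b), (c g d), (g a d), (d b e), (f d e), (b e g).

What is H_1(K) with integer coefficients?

H_1 ≅ Z/2.

Take the total order a < b < c < d < e < f < g on the vertex set. Then K (dimension 2) consists of the simplices:

  0-simplices (7): a, b, c, d, e, f, g
  1-simplices (18): ab, ac, ad, af, ag, bc, bd, be, bg, cd, cf, cg, de, df, dg, ef, eg, fg
  2-simplices (12): abc, abd, acf, adg, afg, bcg, bde, beg, cdf, cdg, def, efg

giving chain groups C_0 ≅ Z^7, C_1 ≅ Z^18, C_2 ≅ Z^12.

∂_1: C_1 → C_0 maps an edge to its endpoints' difference, ∂[p,q] = q − p.
The 7×18 boundary matrix has rank 6 and Smith normal form diag(1,1,1,1,1,1).

Boundary ∂_2: C_2 → C_1 acts by ∂[p,q,r] = [q,r] − [p,r] + [p,q]. For instance
  ∂def = ef − df + de,
  ∂efg = fg − eg + ef.
The resulting 18×12 matrix has rank 12, and its Smith normal form has invariant factors (1,1,1,1,1,1,1,1,1,1,1,2).

Computing H_k = (kernel of ∂_k) / (image of ∂_{k+1}):

  H_1: rank ker ∂_1 − rank ∂_2 = (18 − 6) − 12 = 0, and ∂_2 has invariant factor 2 > 1, so H_1 ≅ Z/2.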